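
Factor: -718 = -1 * 2^1 * 359^1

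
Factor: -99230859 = -1 * 3^3 * 7^1 * 13^1 * 40387^1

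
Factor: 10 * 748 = 2^3 * 5^1 * 11^1 * 17^1 = 7480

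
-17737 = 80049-97786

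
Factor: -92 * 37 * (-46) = 2^3 * 23^2 * 37^1 = 156584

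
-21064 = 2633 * (-8)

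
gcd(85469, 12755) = 1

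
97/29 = 3 + 10/29 ≈ 3.34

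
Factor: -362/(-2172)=2^(-1)*3^(-1)=1/6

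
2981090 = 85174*35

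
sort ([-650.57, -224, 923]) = [-650.57, -224, 923]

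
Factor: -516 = -1*2^2*3^1*43^1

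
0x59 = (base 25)3e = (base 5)324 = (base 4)1121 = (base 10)89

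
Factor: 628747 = 7^1 * 89821^1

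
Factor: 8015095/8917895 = 7^ (-1)*11^1*2389^1*4177^ (-1) = 26279/29239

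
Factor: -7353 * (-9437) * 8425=3^2 * 5^2 * 19^1 * 43^1 * 337^1 * 9437^1=584612948925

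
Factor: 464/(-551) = -1 * 2^4 * 19^(-1) = -16/19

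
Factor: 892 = 2^2*223^1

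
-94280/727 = -129 - 497/727 ≈ -129.68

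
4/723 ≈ 0.00553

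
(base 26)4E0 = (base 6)22112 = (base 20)7D8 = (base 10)3068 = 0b101111111100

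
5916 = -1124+7040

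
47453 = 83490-36037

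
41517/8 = 5189 + 5/8 ≈ 5189.63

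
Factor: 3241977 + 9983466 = 3^1 * 7^2 * 11^1 * 8179^1 = 13225443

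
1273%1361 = 1273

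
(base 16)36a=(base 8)1552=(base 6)4014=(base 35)oy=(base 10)874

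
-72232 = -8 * 9029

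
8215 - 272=7943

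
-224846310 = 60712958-285559268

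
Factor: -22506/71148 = -1 * 2^(-1) * 7^(-2) * 31^1 = -31/98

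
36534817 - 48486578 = -11951761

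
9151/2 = 4575 + 1/2 = 4575.50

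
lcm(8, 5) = 40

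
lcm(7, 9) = 63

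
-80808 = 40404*(-2)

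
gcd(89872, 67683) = 1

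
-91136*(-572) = 52129792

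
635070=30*21169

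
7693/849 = 9 + 52/849 ≈ 9.06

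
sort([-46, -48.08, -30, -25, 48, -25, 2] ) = [-48.08, -46, -30, -25, -25, 2, 48] 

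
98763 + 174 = 98937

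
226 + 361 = 587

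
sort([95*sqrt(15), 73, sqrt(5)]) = [sqrt(5), 73, 95*sqrt(15)]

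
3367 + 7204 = 10571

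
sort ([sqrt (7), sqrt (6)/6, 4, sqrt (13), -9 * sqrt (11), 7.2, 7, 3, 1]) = [-9 * sqrt (11), sqrt (6)/6, 1, sqrt (7), 3, sqrt (13), 4, 7, 7.2]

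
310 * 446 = 138260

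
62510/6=31255/3≈10418.33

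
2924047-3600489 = -676442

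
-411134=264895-676029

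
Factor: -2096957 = -1*2096957^1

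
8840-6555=2285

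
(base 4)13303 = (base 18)19d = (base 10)499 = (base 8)763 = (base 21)12g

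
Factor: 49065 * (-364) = -1 * 2^2 * 3^1 * 5^1 * 7^1 * 13^1 * 3271^1 = -17859660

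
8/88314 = 4/44157 ≈ 0.0000906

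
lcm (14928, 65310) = 522480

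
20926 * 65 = 1360190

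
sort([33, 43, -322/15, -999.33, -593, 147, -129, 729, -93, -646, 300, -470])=[-999.33, -646, -593, -470, -129, -93, -322/15, 33, 43, 147, 300, 729]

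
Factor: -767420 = -1*2^2*5^1*38371^1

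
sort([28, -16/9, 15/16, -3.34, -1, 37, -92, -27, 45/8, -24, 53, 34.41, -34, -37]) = [-92, -37, -34, -27, -24, -3.34, -16/9, -1, 15/16, 45/8, 28, 34.41, 37, 53]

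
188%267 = 188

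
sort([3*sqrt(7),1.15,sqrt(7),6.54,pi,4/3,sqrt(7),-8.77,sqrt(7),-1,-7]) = [-8.77,-7,-1,1.15,4/3,sqrt(7),sqrt(7),sqrt(7),pi,6.54,3*sqrt(7)]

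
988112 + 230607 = 1218719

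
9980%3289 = 113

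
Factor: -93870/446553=-1*2^1*3^(-2)*5^1*7^1*37^(-1)=-70/333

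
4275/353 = 12 + 39/353 ≈ 12.11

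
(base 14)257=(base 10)469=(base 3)122101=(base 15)214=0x1d5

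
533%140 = 113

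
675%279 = 117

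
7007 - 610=6397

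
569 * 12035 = 6847915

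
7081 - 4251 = 2830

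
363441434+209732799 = 573174233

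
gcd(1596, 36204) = 84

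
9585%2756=1317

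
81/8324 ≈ 0.00973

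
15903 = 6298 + 9605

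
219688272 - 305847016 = -86158744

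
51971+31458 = 83429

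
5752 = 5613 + 139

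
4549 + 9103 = 13652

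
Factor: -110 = -1*2^1*5^1*11^1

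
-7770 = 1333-9103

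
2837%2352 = 485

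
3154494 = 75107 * 42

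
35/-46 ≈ -0.761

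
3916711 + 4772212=8688923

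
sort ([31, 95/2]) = [31, 95/2]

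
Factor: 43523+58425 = 2^2*7^1*11^1*331^1 = 101948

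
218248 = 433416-215168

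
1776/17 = 104 + 8/17 ≈ 104.47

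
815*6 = 4890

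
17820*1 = 17820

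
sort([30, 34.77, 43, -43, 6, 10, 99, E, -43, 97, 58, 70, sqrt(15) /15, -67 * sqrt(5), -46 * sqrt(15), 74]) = [-46 * sqrt(15), -67 * sqrt(5), -43, -43, sqrt(15) /15, E, 6, 10, 30, 34.77, 43, 58, 70, 74, 97, 99]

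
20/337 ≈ 0.0593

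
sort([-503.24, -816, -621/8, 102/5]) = [-816, -503.24, -621/8, 102/5]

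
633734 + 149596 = 783330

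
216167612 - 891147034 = -674979422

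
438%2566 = 438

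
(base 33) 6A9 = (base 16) 1AD9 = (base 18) 133F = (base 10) 6873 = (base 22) E49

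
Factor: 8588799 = 3^2 * 71^1 * 13441^1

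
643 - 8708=-8065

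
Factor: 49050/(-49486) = -1*3^2*5^2*227^(-1) = -225/227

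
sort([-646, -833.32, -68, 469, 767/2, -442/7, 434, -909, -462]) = [-909, -833.32, -646, -462, -68, -442/7, 767/2, 434, 469]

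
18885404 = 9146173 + 9739231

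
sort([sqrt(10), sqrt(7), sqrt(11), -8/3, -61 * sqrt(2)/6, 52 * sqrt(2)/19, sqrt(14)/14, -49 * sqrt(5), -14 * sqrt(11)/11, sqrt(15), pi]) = [-49 * sqrt(5), -61 * sqrt(2)/6, -14 * sqrt(11)/11, -8/3, sqrt(14)/14, sqrt(7), pi, sqrt(10), sqrt(11), 52 * sqrt(2)/19, sqrt(15)]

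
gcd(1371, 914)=457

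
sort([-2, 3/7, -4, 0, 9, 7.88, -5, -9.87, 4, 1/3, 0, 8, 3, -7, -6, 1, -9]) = [-9.87, -9, -7, -6, -5, -4, -2, 0, 0, 1/3, 3/7, 1, 3, 4, 7.88, 8, 9]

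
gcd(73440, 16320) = 8160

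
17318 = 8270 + 9048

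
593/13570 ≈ 0.0437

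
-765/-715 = 153/143 ≈ 1.07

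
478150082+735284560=1213434642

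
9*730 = 6570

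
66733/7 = 9533 + 2/7≈9533.29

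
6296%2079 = 59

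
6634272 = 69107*96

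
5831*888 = 5177928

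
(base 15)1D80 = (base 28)858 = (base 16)1914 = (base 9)8723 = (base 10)6420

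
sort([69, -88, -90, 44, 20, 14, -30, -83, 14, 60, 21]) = [-90, -88, -83, -30, 14, 14, 20, 21, 44, 60, 69]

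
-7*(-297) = 2079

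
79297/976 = 81 + 241/976 ≈ 81.25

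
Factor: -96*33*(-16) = 2^9*3^2*11^1 = 50688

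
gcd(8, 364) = 4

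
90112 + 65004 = 155116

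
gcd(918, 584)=2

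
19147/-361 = -53 - 14/361 ≈ -53.04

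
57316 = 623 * 92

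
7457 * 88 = 656216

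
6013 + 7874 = 13887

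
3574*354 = 1265196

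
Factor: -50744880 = -1*2^4*3^4*5^1*41^1*191^1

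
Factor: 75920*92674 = 2^5*5^1*13^1*73^1*46337^1 = 7035810080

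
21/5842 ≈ 0.00359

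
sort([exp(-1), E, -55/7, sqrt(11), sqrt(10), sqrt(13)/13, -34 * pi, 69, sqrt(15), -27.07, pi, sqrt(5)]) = [-34 * pi, -27.07, -55/7, sqrt(13)/13, exp(-1), sqrt(5), E, pi, sqrt(10), sqrt(11), sqrt(15), 69]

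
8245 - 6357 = 1888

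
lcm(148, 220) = 8140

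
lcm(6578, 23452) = 539396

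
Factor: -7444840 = -1 * 2^3 * 5^1 * 13^1 * 103^1 * 139^1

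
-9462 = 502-9964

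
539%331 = 208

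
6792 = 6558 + 234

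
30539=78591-48052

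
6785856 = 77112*88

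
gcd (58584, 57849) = 3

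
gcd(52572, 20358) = 78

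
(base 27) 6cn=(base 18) ea5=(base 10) 4721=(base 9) 6425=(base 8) 11161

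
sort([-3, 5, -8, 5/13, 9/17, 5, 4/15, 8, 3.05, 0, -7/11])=[-8, -3, -7/11, 0, 4/15, 5/13, 9/17, 3.05, 5, 5, 8]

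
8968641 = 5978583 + 2990058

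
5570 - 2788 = 2782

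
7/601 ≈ 0.0116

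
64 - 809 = -745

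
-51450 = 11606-63056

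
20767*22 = 456874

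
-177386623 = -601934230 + 424547607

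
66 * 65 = 4290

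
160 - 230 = -70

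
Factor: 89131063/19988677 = 7^1*47^(-1)*425291^(-1)*12733009^1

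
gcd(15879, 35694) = 3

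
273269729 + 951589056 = 1224858785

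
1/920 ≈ 0.00109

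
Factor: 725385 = 3^1*5^1*37^1*1307^1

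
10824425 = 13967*775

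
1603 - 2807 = -1204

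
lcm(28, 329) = 1316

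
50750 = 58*875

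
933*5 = 4665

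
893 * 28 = 25004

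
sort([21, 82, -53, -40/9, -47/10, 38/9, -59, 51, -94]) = [-94, -59, -53, -47/10, -40/9, 38/9, 21, 51, 82]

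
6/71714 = 3/35857 ≈ 0.0000837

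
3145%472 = 313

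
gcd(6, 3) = 3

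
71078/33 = 2153+29/33 ≈ 2153.88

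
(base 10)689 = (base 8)1261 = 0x2b1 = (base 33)kt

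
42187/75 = 562 + 37/75 ≈ 562.49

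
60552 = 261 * 232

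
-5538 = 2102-7640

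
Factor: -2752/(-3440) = 2^2*5^(-1) = 4/5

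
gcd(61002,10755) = 9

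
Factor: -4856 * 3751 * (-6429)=2^3 * 3^1 * 11^2 * 31^1 * 607^1 * 2143^1=117103309224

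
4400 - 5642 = -1242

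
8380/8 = 1047 + 1/2 = 1047.50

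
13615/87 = 156 + 43/87 ≈ 156.49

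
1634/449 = 3 + 287/449 ≈ 3.64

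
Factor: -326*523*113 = -1*2^1*113^1*163^1*523^1 = -19266274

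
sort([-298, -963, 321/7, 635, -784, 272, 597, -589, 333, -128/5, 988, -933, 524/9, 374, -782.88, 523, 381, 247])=[-963, -933, -784, -782.88, -589, -298, -128/5, 321/7, 524/9, 247, 272, 333, 374, 381, 523, 597, 635, 988]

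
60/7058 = 30/3529 ≈ 0.00850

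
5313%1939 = 1435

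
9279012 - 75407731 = -66128719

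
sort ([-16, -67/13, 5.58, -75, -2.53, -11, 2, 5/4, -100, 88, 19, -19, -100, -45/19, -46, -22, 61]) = [-100, -100, -75, -46, -22, -19, -16, -11, -67/13, -2.53, -45/19, 5/4, 2, 5.58, 19, 61, 88]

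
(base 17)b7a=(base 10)3308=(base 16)cec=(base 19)932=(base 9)4475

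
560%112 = 0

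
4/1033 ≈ 0.00387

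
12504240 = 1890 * 6616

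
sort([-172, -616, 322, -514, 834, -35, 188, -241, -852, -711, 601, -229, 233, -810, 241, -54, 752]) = [-852, -810, -711, -616, -514, -241, -229, -172, -54, -35, 188, 233, 241, 322, 601, 752, 834]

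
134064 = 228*588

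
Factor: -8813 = -1 * 7^1 * 1259^1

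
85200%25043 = 10071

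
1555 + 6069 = 7624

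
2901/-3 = -967 = -967.00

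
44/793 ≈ 0.0555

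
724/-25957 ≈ -0.0279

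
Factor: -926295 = -1*3^1*5^1*37^1*1669^1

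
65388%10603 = 1770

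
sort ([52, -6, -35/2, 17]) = [-35/2, -6, 17, 52]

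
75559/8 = 9444+7/8 ≈ 9444.88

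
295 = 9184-8889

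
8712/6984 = 1 + 24/97 ≈ 1.25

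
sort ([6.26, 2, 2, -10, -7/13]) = [-10, -7/13, 2, 2, 6.26]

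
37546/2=18773=18773.00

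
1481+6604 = 8085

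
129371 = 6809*19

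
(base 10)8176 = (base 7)32560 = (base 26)c2c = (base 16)1ff0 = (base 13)394c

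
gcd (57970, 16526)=2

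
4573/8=571 + 5/8 ≈ 571.63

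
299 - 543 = -244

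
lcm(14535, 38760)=116280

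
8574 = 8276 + 298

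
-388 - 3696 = -4084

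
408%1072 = 408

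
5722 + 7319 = 13041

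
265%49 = 20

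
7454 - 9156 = -1702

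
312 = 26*12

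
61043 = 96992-35949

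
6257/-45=-139 - 2/45 ≈ -139.04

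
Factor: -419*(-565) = 5^1*113^1*419^1 = 236735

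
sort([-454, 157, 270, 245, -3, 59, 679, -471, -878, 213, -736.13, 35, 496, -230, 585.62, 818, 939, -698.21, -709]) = [-878, -736.13, -709, -698.21, -471, -454, -230, -3, 35, 59, 157, 213, 245, 270, 496, 585.62, 679, 818, 939]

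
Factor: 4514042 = 2^1*13^1*173617^1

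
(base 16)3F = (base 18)39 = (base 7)120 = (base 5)223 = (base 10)63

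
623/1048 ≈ 0.594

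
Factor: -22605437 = -1 * 59^1 * 383143^1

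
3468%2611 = 857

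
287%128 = 31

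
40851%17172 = 6507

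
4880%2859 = 2021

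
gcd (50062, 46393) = 1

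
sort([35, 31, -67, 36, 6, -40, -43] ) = [-67, -43, -40, 6, 31, 35, 36] 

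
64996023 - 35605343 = 29390680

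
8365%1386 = 49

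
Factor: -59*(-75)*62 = 2^1*3^1*5^2*31^1*59^1 = 274350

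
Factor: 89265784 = 2^3 * 47^1 * 237409^1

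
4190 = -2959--7149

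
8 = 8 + 0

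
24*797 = 19128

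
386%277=109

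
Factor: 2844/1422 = 2^1 = 2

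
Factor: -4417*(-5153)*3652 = 2^2*7^1*11^1*83^1*631^1*5153^1 = 83122445252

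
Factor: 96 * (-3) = -1 * 2^5 * 3^2 = -288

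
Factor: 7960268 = 2^2*29^1*163^1*421^1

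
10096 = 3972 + 6124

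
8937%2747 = 696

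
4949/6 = 824 + 5/6 ≈ 824.83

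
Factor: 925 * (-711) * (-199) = 3^2 * 5^2 * 37^1 * 79^1 * 199^1 = 130877325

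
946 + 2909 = 3855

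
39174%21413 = 17761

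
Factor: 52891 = 227^1 * 233^1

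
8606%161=73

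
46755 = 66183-19428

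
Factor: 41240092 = 2^2 * 1811^1 * 5693^1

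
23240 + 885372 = 908612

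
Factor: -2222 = -1*2^1*11^1*101^1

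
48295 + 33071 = 81366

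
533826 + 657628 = 1191454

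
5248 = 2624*2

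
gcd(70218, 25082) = 2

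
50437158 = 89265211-38828053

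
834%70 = 64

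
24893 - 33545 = -8652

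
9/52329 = 3/17443≈0.000172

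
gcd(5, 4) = 1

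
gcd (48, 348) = 12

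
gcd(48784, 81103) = 1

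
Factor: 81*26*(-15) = -1*2^1*3^5*5^1*13^1 = -31590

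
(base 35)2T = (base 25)3O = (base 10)99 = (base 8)143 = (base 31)36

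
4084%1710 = 664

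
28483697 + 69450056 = 97933753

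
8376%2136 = 1968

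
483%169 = 145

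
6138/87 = 70 + 16/29 ≈ 70.55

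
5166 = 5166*1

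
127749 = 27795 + 99954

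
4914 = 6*819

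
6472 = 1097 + 5375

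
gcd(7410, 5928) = 1482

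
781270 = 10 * 78127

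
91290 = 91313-23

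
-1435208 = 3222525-4657733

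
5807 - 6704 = -897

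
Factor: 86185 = 5^1*11^1*1567^1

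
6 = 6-0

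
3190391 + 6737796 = 9928187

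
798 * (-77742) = -62038116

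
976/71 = 13 + 53/71 ≈ 13.75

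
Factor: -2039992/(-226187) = 2^3*13^(-1)*19^1*127^(-1)*137^(-1)*13421^1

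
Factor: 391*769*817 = 17^1*19^1*23^1*43^1*769^1 = 245654743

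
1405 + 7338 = 8743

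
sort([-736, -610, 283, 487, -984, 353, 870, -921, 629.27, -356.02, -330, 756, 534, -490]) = [-984, -921, -736, -610, -490, -356.02, -330, 283, 353, 487, 534, 629.27, 756, 870]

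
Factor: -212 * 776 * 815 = -1 * 2^5 * 5^1 * 53^1 * 97^1 * 163^1 = -134077280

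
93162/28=46581/14≈3327.21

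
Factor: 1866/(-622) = -1*3^1 = -3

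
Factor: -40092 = -1 * 2^2 * 3^1 * 13^1 * 257^1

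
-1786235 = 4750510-6536745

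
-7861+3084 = -4777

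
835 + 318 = 1153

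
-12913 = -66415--53502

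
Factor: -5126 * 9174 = -1 * 2^2 * 3^1 * 11^2 * 139^1 * 233^1 = -47025924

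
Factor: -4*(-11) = 2^2*11^1 = 44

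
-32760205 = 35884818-68645023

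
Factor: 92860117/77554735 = 5^(-1)*7^1*23^(-1)*29^1*61^1*283^(-1)*2383^(-1)*7499^1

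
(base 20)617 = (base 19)6de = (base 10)2427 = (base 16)97b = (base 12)14a3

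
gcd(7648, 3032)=8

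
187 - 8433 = -8246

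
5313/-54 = -1771/18≈-98.39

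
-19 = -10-9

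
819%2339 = 819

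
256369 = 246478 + 9891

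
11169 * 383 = 4277727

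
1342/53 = 25 + 17/53 ≈ 25.32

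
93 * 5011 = 466023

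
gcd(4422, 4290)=66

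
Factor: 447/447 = 1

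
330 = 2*165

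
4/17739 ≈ 0.000225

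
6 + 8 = 14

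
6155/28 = 219+23/28 ≈ 219.82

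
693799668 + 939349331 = 1633148999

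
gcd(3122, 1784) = 446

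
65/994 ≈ 0.0654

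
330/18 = 55/3 ≈ 18.33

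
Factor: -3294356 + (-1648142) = -1*2^1*11^1*271^1*829^1 = -4942498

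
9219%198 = 111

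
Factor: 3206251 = 17^1*188603^1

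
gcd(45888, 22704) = 48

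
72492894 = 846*85689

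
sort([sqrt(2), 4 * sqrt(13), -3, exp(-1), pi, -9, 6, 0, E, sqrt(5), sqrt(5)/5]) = [-9, -3, 0, exp(-1), sqrt(5)/5, sqrt(2), sqrt(5), E, pi, 6, 4 * sqrt(13)]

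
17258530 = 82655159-65396629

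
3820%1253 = 61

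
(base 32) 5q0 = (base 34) 552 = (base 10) 5952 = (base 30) 6ic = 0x1740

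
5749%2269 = 1211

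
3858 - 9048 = -5190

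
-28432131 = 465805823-494237954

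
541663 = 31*17473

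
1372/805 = 196/115 ≈ 1.70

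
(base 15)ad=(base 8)243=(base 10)163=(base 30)5d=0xa3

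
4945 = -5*(-989) 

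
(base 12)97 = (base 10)115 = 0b1110011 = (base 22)55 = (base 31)3m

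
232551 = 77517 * 3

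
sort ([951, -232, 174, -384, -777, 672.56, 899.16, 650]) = [-777, -384, -232, 174, 650, 672.56, 899.16, 951]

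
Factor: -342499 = -1*17^1*20147^1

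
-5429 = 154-5583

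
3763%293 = 247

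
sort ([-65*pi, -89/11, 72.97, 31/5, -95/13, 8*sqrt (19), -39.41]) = [-65*pi, -39.41, -89/11, -95/13, 31/5, 8*sqrt (19), 72.97]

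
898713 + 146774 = 1045487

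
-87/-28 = 3 + 3/28 ≈ 3.11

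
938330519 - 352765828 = 585564691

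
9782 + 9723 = 19505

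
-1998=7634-9632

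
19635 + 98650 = 118285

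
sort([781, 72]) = [72, 781]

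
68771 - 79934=-11163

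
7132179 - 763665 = 6368514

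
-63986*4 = -255944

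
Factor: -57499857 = -1 * 3^2 * 311^1 * 20543^1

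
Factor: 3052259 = 7^2*167^1*373^1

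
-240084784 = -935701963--695617179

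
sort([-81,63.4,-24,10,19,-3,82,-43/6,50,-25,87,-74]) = [-81,-74,-25,-24,-43/6,-3,10,19,50,63.4,82,87]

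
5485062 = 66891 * 82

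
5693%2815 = 63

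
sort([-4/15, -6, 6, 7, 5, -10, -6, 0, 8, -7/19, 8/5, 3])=[-10, -6, -6, -7/19, -4/15, 0, 8/5, 3, 5, 6, 7, 8]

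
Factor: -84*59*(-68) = 2^4*3^1*7^1*17^1*59^1 = 337008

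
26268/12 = 2189 = 2189.00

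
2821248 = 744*3792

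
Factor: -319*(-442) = 2^1*11^1*13^1*17^1*29^1 = 140998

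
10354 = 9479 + 875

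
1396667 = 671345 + 725322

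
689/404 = 1+285/404 ≈ 1.71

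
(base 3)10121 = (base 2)1100001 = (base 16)61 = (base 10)97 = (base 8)141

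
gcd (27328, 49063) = 7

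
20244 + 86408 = 106652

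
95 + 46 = 141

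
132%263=132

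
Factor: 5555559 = 3^1*29^1*63857^1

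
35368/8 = 4421 = 4421.00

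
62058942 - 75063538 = -13004596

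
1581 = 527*3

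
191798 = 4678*41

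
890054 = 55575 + 834479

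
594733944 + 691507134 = 1286241078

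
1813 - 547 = 1266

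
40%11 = 7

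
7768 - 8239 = -471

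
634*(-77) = -48818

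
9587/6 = 1597 + 5/6 ≈ 1597.83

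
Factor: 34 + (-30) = 2^2 = 4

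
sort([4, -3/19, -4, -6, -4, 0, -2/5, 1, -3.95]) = [-6, -4, -4, -3.95, -2/5, -3/19, 0, 1, 4]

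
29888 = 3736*8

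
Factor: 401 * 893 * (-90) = -1 * 2^1 * 3^2 * 5^1 * 19^1 * 47^1 * 401^1 = -32228370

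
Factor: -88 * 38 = -1 * 2^4 * 11^1 * 19^1 = -3344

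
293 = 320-27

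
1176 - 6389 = -5213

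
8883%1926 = 1179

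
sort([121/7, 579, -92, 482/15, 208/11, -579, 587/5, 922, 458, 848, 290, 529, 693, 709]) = [-579, -92, 121/7, 208/11, 482/15, 587/5, 290, 458, 529, 579, 693, 709, 848, 922]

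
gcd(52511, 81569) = 1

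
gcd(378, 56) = 14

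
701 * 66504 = 46619304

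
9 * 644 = 5796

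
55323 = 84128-28805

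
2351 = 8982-6631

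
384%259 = 125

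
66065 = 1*66065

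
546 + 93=639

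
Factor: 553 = 7^1*79^1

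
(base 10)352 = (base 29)c4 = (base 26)de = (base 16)160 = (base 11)2a0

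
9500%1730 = 850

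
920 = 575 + 345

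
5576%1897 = 1782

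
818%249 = 71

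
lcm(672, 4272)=59808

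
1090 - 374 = 716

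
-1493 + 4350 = 2857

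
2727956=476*5731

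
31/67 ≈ 0.463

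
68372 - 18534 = 49838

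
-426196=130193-556389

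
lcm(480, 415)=39840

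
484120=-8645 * (-56)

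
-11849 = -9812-2037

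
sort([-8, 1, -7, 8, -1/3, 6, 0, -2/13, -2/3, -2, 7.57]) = [-8, -7, -2, -2/3, -1/3, -2/13, 0, 1, 6, 7.57, 8]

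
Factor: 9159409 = 7^1*137^1*9551^1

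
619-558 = 61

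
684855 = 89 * 7695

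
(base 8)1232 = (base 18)210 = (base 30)m6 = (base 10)666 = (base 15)2e6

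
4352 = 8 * 544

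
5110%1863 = 1384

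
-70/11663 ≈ -0.00600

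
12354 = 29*426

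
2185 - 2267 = -82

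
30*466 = 13980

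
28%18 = 10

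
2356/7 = 336 + 4/7 ≈ 336.57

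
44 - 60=-16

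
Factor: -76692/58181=-1*2^2*3^1*7^1*11^1*73^ (-1)*83^1*797^ (-1)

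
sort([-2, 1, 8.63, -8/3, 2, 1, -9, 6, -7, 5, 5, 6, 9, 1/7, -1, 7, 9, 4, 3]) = [-9, -7, -8/3, -2, -1, 1/7, 1, 1, 2, 3, 4, 5, 5, 6, 6, 7, 8.63, 9, 9]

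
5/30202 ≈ 0.000166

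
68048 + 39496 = 107544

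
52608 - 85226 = -32618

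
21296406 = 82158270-60861864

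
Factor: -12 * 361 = -1 * 2^2 * 3^1 * 19^2 = -4332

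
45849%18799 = 8251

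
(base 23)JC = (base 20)129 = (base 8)701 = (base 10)449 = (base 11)379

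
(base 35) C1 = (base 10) 421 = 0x1A5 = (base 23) I7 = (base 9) 517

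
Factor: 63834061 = 63834061^1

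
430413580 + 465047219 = 895460799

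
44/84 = 11/21 ≈ 0.524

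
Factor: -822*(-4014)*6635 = 2^2*3^3*5^1*137^1*223^1*1327^1 = 21892235580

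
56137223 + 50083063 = 106220286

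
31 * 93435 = 2896485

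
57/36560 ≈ 0.00156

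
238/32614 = 119/16307 ≈ 0.00730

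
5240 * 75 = 393000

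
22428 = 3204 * 7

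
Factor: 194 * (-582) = -1 * 2^2 * 3^1 * 97^2 = -112908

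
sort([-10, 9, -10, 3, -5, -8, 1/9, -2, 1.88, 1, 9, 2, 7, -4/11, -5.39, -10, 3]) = [-10, -10, -10, -8, -5.39, -5, -2, -4/11, 1/9, 1, 1.88, 2, 3, 3, 7, 9, 9]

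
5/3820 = 1/764 ≈ 0.00131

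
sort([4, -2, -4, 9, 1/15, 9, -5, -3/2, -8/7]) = [-5, -4, -2, -3/2, -8/7, 1/15, 4, 9, 9]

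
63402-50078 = 13324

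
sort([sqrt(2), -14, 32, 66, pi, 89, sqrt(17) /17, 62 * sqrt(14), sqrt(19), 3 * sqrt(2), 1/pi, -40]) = [-40, -14, sqrt(17) /17, 1/pi, sqrt(2), pi, 3 * sqrt(2), sqrt(19), 32, 66, 89, 62 * sqrt(14)]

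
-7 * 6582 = -46074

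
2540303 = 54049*47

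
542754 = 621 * 874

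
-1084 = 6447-7531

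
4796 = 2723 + 2073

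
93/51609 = 31/17203 ≈ 0.00180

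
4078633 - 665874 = 3412759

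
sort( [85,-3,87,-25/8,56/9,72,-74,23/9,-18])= [-74,-18,-25/8,-3,23/9,56/9,72,85,87]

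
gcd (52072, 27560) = 8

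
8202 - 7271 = 931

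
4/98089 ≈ 0.0000408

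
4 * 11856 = 47424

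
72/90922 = 36/45461 ≈ 0.000792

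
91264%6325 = 2714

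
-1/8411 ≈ -0.000119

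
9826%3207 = 205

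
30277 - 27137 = 3140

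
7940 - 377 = 7563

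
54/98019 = 6/10891 ≈ 0.000551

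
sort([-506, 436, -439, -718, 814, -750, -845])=[-845, -750, -718, -506, -439, 436, 814]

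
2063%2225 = 2063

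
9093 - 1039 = 8054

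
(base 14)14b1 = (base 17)ccb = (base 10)3683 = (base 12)216b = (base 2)111001100011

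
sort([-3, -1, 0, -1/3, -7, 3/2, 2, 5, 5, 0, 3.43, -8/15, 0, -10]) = [-10, -7, -3, -1, -8/15, -1/3, 0, 0, 0, 3/2, 2, 3.43, 5, 5]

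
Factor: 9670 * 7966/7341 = 2^2 * 3^(-1) * 5^1 * 7^1 * 569^1 * 967^1 * 2447^(-1) = 77031220/7341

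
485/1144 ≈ 0.424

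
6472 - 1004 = 5468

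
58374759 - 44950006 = 13424753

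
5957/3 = 1985 + 2/3 ≈ 1985.67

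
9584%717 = 263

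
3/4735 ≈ 0.000634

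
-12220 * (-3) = 36660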